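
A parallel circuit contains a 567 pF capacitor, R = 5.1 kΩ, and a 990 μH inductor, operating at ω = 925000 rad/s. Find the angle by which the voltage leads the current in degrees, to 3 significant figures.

70.9°

X_L = ωL = 916 Ω
X_C = 1/(ωC) = 1910 Ω
Parallel: admittances add. Y = 1/R + 1/(jωL) + jωC
Y = (0.000196 − j0.000568) S
|Y| = 0.000600 S → |Z| = 1/|Y| = 1670 Ω, ∠Z = −∠Y = 70.9°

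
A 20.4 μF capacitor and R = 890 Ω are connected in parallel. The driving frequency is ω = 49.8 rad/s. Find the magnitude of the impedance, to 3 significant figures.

X_C = 1/(ωC) = 984 Ω
Parallel: admittances add. Y = 1/R + jωC
Y = (0.00112 + j0.00102) S
|Y| = 0.00151 S → |Z| = 1/|Y| = 660 Ω, ∠Z = −∠Y = -42.1°

660 Ω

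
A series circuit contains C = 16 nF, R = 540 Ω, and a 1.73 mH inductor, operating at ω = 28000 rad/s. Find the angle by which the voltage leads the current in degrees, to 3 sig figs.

X_L = ωL = 48.4 Ω
X_C = 1/(ωC) = 2230 Ω
Net reactance X = X_L − X_C = -2180 Ω
Z = 540 − j2180 Ω
|Z| = √(540² + 2180²) = 2250 Ω
∠Z = arctan(-2180/540) = -76.1°

-76.1°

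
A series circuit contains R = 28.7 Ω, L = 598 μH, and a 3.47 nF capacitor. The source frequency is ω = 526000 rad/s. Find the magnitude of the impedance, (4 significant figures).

235.1 Ω

X_L = ωL = 314.5 Ω
X_C = 1/(ωC) = 547.9 Ω
Net reactance X = X_L − X_C = -233.3 Ω
Z = 28.70 − j233.3 Ω
|Z| = √(28.70² + 233.3²) = 235.1 Ω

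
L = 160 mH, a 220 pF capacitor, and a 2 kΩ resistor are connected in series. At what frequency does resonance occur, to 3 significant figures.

ω₀ = 1/√(LC) = 1/√(0.16 × 2.2e-10) = 168500 rad/s
f₀ = ω₀/(2π) = 26.8 kHz

26.8 kHz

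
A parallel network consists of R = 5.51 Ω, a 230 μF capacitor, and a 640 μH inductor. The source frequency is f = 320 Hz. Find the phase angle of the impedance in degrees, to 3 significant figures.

ω = 2πf = 2011 rad/s
X_L = ωL = 1.29 Ω
X_C = 1/(ωC) = 2.16 Ω
Parallel: admittances add. Y = 1/R + 1/(jωL) + jωC
Y = (0.181 − j0.315) S
|Y| = 0.363 S → |Z| = 1/|Y| = 2.75 Ω, ∠Z = −∠Y = 60.0°

60.0°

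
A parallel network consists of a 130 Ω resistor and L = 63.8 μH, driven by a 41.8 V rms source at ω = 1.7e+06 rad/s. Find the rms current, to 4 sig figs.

501.9 mA

X_L = ωL = 108.5 Ω
Parallel: admittances add. Y = 1/R + 1/(jωL)
Y = (0.007692 − j0.009220) S
|Y| = 0.01201 S → |Z| = 1/|Y| = 83.28 Ω, ∠Z = −∠Y = 50.16°
I = V/|Z| = 41.8/83.28 = 501.9 mA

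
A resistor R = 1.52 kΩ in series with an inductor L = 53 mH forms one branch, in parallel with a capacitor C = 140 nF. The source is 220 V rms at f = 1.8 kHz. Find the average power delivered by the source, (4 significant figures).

27.56 W

ω = 2πf = 11310 rad/s
X_L = ωL = 599.4 Ω
X_C = 1/(ωC) = 631.6 Ω
Branch 1 (R+jX_L): Z₁ = 1520 + j599.4 Ω, |Z₁| = 1634 Ω
Branch 2 (−jX_C): Z₂ = −j631.6 Ω
Parallel: Z = Z₁Z₂/(Z₁+Z₂), |Z| = 678.8 Ω, ∠Z = -67.27°
I = V/|Z| = 324.1 mA
P = VI cos φ = 220 × 0.3241 × cos(-67.27°) = 27.56 W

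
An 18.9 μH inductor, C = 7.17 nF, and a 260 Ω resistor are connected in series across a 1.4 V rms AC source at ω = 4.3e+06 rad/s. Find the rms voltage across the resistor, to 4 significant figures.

1.376 V

X_L = ωL = 81.27 Ω
X_C = 1/(ωC) = 32.43 Ω
Net reactance X = X_L − X_C = 48.84 Ω
Z = 260.0 + j48.84 Ω
|Z| = √(260.0² + 48.84²) = 264.5 Ω
I = V/|Z| = 5.292 mA
V_R = I·|Z_R| = 0.005292 × 260.0 = 1.376 V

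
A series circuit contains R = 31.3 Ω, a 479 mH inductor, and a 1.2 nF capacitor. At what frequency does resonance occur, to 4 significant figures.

6.638 kHz

ω₀ = 1/√(LC) = 1/√(0.479 × 1.2e-09) = 41710 rad/s
f₀ = ω₀/(2π) = 6.638 kHz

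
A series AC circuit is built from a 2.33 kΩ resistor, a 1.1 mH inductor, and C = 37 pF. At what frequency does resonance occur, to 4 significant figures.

788.9 kHz

ω₀ = 1/√(LC) = 1/√(0.0011 × 3.7e-11) = 4.957e+06 rad/s
f₀ = ω₀/(2π) = 788.9 kHz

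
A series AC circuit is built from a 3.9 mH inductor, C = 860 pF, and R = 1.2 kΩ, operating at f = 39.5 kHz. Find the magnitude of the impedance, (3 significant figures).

ω = 2πf = 248200 rad/s
X_L = ωL = 968 Ω
X_C = 1/(ωC) = 4690 Ω
Net reactance X = X_L − X_C = -3720 Ω
Z = 1200 − j3720 Ω
|Z| = √(1200² + 3720²) = 3910 Ω

3910 Ω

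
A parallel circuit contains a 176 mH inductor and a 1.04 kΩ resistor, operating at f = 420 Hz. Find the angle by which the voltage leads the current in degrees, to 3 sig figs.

65.9°

ω = 2πf = 2639 rad/s
X_L = ωL = 464 Ω
Parallel: admittances add. Y = 1/R + 1/(jωL)
Y = (0.000962 − j0.00215) S
|Y| = 0.00236 S → |Z| = 1/|Y| = 424 Ω, ∠Z = −∠Y = 65.9°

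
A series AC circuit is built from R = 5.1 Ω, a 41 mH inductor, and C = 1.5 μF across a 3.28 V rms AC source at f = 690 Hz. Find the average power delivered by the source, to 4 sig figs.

ω = 2πf = 4335 rad/s
X_L = ωL = 177.8 Ω
X_C = 1/(ωC) = 153.8 Ω
Net reactance X = X_L − X_C = 23.98 Ω
Z = 5.100 + j23.98 Ω
|Z| = √(5.100² + 23.98²) = 24.51 Ω
∠Z = arctan(23.98/5.100) = 77.99°
I = V/|Z| = 133.8 mA
P = VI cos φ = 3.28 × 0.1338 × cos(77.99°) = 91.30 mW

91.30 mW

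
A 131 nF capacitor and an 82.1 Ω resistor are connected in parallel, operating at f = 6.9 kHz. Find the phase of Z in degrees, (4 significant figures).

-25.00°

ω = 2πf = 43350 rad/s
X_C = 1/(ωC) = 176.1 Ω
Parallel: admittances add. Y = 1/R + jωC
Y = (0.01218 + j0.005679) S
|Y| = 0.01344 S → |Z| = 1/|Y| = 74.41 Ω, ∠Z = −∠Y = -25.00°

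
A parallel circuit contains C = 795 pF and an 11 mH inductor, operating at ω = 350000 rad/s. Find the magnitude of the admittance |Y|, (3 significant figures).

X_L = ωL = 3850 Ω
X_C = 1/(ωC) = 3590 Ω
Parallel: admittances add. Y = 1/(jωL) + jωC
Y = (0 + j1.85e-05) S
|Y| = 1.85e-05 S → |Z| = 1/|Y| = 54000 Ω, ∠Z = −∠Y = -90.0°

18.5 μS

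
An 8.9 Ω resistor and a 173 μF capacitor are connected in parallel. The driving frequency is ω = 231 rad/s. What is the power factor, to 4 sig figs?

X_C = 1/(ωC) = 25.02 Ω
Parallel: admittances add. Y = 1/R + jωC
Y = (0.1124 + j0.03996) S
|Y| = 0.1193 S → |Z| = 1/|Y| = 8.385 Ω, ∠Z = −∠Y = -19.58°
cos φ = cos(-19.58°) = 0.9422

0.9422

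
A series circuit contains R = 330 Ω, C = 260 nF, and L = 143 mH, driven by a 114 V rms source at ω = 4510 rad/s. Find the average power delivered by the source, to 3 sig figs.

28.2 W

X_L = ωL = 645 Ω
X_C = 1/(ωC) = 853 Ω
Net reactance X = X_L − X_C = -208 Ω
Z = 330 − j208 Ω
|Z| = √(330² + 208²) = 390 Ω
∠Z = arctan(-208/330) = -32.2°
I = V/|Z| = 292 mA
P = VI cos φ = 114 × 0.292 × cos(-32.2°) = 28.2 W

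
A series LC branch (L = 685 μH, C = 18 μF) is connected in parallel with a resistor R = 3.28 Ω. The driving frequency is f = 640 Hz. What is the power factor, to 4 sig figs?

ω = 2πf = 4021 rad/s
X_L = ωL = 2.755 Ω
X_C = 1/(ωC) = 13.82 Ω
Branch 1: Z₁ = R = 3.280 Ω
Branch 2 (series LC): Z₂ = j(X_L − X_C) = −j11.06 Ω
Parallel: Z = Z₁Z₂/(Z₁+Z₂), |Z| = 3.145 Ω, ∠Z = -16.52°
cos φ = cos(-16.52°) = 0.9587

0.9587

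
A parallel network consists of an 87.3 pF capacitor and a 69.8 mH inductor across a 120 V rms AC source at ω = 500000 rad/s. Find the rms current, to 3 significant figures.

X_L = ωL = 34900 Ω
X_C = 1/(ωC) = 22900 Ω
Parallel: admittances add. Y = 1/(jωL) + jωC
Y = (0 + j1.5e-05) S
|Y| = 1.5e-05 S → |Z| = 1/|Y| = 66700 Ω, ∠Z = −∠Y = -90.0°
I = V/|Z| = 120/66700 = 1.80 mA

1.80 mA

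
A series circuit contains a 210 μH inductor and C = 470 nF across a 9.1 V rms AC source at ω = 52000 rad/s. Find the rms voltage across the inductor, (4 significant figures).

3.313 V

X_L = ωL = 10.92 Ω
X_C = 1/(ωC) = 40.92 Ω
Net reactance X = X_L − X_C = -30.00 Ω
Z = − j30.00 Ω
|Z| = √(0² + 30.00²) = 30.00 Ω
I = V/|Z| = 303.4 mA
V_L = I·|Z_L| = 0.3034 × 10.92 = 3.313 V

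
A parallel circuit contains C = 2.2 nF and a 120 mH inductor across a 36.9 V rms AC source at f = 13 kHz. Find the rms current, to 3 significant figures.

2.87 mA

ω = 2πf = 81680 rad/s
X_L = ωL = 9800 Ω
X_C = 1/(ωC) = 5560 Ω
Parallel: admittances add. Y = 1/(jωL) + jωC
Y = (0 + j7.77e-05) S
|Y| = 7.77e-05 S → |Z| = 1/|Y| = 12900 Ω, ∠Z = −∠Y = -90.0°
I = V/|Z| = 36.9/12900 = 2.87 mA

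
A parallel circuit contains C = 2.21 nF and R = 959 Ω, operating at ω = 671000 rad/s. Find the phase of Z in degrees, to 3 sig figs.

X_C = 1/(ωC) = 674 Ω
Parallel: admittances add. Y = 1/R + jωC
Y = (0.00104 + j0.00148) S
|Y| = 0.00181 S → |Z| = 1/|Y| = 552 Ω, ∠Z = −∠Y = -54.9°

-54.9°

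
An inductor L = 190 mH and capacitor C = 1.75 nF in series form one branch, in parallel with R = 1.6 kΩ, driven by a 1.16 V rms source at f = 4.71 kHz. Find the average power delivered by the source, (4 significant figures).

ω = 2πf = 29590 rad/s
X_L = ωL = 5623 Ω
X_C = 1/(ωC) = 19310 Ω
Branch 1: Z₁ = R = 1600 Ω
Branch 2 (series LC): Z₂ = j(X_L − X_C) = −j13690 Ω
Parallel: Z = Z₁Z₂/(Z₁+Z₂), |Z| = 1589 Ω, ∠Z = -6.668°
I = V/|Z| = 729.9 μA
P = VI cos φ = 1.16 × 0.0007299 × cos(-6.668°) = 841.0 μW

841.0 μW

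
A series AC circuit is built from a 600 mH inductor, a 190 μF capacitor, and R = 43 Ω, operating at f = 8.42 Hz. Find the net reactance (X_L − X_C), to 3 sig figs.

ω = 2πf = 52.90 rad/s
X_L = ωL = 31.7 Ω
X_C = 1/(ωC) = 99.5 Ω
X = 31.7 − 99.5 = -67.7 Ω

-67.7 Ω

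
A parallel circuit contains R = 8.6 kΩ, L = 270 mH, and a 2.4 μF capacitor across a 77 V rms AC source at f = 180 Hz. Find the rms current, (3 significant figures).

44.1 mA

ω = 2πf = 1131 rad/s
X_L = ωL = 305 Ω
X_C = 1/(ωC) = 368 Ω
Parallel: admittances add. Y = 1/R + 1/(jωL) + jωC
Y = (0.000116 − j0.000560) S
|Y| = 0.000572 S → |Z| = 1/|Y| = 1750 Ω, ∠Z = −∠Y = 78.3°
I = V/|Z| = 77/1750 = 44.1 mA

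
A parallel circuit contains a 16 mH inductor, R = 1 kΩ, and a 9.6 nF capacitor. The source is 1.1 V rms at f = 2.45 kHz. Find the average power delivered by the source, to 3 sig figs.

1.21 mW

ω = 2πf = 15390 rad/s
X_L = ωL = 246 Ω
X_C = 1/(ωC) = 6770 Ω
Parallel: admittances add. Y = 1/R + 1/(jωL) + jωC
Y = (0.00100 − j0.00391) S
|Y| = 0.00404 S → |Z| = 1/|Y| = 248 Ω, ∠Z = −∠Y = 75.7°
I = V/|Z| = 4.44 mA
P = VI cos φ = 1.1 × 0.00444 × cos(75.7°) = 1.21 mW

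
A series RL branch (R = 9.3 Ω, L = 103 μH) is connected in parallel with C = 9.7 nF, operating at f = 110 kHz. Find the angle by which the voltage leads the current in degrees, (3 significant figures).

75.8°

ω = 2πf = 691200 rad/s
X_L = ωL = 71.2 Ω
X_C = 1/(ωC) = 149 Ω
Branch 1 (R+jX_L): Z₁ = 9.30 + j71.2 Ω, |Z₁| = 71.8 Ω
Branch 2 (−jX_C): Z₂ = −j149 Ω
Parallel: Z = Z₁Z₂/(Z₁+Z₂), |Z| = 136 Ω, ∠Z = 75.8°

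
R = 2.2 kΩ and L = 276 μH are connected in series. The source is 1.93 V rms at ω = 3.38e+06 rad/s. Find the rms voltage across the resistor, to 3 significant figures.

X_L = ωL = 933 Ω
Z = 2200 + j933 Ω
|Z| = √(2200² + 933²) = 2390 Ω
I = V/|Z| = 808 μA
V_R = I·|Z_R| = 0.000808 × 2200 = 1.78 V

1.78 V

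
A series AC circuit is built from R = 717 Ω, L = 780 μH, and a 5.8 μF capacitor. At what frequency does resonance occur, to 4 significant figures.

2.366 kHz

ω₀ = 1/√(LC) = 1/√(0.00078 × 5.8e-06) = 14870 rad/s
f₀ = ω₀/(2π) = 2.366 kHz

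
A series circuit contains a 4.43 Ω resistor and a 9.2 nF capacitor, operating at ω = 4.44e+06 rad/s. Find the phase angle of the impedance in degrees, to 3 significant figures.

-79.7°

X_C = 1/(ωC) = 24.5 Ω
Z = 4.43 − j24.5 Ω
|Z| = √(4.43² + 24.5²) = 24.9 Ω
∠Z = arctan(-24.5/4.43) = -79.7°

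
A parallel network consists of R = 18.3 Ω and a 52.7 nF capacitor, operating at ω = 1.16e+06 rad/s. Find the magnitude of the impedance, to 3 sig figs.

12.2 Ω

X_C = 1/(ωC) = 16.4 Ω
Parallel: admittances add. Y = 1/R + jωC
Y = (0.0546 + j0.0611) S
|Y| = 0.0820 S → |Z| = 1/|Y| = 12.2 Ω, ∠Z = −∠Y = -48.2°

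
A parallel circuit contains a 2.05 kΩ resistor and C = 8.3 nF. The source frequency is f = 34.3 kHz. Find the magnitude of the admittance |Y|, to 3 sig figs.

1.85 mS

ω = 2πf = 215500 rad/s
X_C = 1/(ωC) = 559 Ω
Parallel: admittances add. Y = 1/R + jωC
Y = (0.000488 + j0.00179) S
|Y| = 0.00185 S → |Z| = 1/|Y| = 539 Ω, ∠Z = −∠Y = -74.7°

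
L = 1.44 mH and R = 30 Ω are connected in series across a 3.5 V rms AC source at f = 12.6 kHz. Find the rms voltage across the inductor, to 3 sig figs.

ω = 2πf = 79170 rad/s
X_L = ωL = 114 Ω
Z = 30.0 + j114 Ω
|Z| = √(30.0² + 114²) = 118 Ω
I = V/|Z| = 29.7 mA
V_L = I·|Z_L| = 0.0297 × 114 = 3.38 V

3.38 V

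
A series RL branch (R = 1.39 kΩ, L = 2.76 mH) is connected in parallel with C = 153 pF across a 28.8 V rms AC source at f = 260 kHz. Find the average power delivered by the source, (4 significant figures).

ω = 2πf = 1.634e+06 rad/s
X_L = ωL = 4509 Ω
X_C = 1/(ωC) = 4001 Ω
Branch 1 (R+jX_L): Z₁ = 1390 + j4509 Ω, |Z₁| = 4718 Ω
Branch 2 (−jX_C): Z₂ = −j4001 Ω
Parallel: Z = Z₁Z₂/(Z₁+Z₂), |Z| = 12760 Ω, ∠Z = -37.21°
I = V/|Z| = 2.258 mA
P = VI cos φ = 28.8 × 0.002258 × cos(-37.21°) = 51.79 mW

51.79 mW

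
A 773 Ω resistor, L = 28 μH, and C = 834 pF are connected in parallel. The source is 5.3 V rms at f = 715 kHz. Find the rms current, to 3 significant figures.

23.3 mA

ω = 2πf = 4.492e+06 rad/s
X_L = ωL = 126 Ω
X_C = 1/(ωC) = 267 Ω
Parallel: admittances add. Y = 1/R + 1/(jωL) + jωC
Y = (0.00129 − j0.00420) S
|Y| = 0.00440 S → |Z| = 1/|Y| = 227 Ω, ∠Z = −∠Y = 72.9°
I = V/|Z| = 5.3/227 = 23.3 mA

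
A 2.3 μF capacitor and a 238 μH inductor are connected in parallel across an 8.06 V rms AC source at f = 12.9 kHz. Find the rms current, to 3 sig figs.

1.08 A

ω = 2πf = 81050 rad/s
X_L = ωL = 19.3 Ω
X_C = 1/(ωC) = 5.36 Ω
Parallel: admittances add. Y = 1/(jωL) + jωC
Y = (0 + j0.135) S
|Y| = 0.135 S → |Z| = 1/|Y| = 7.43 Ω, ∠Z = −∠Y = -90.0°
I = V/|Z| = 8.06/7.43 = 1.08 A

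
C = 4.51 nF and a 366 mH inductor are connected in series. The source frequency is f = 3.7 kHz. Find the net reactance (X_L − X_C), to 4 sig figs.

ω = 2πf = 23250 rad/s
X_L = ωL = 8509 Ω
X_C = 1/(ωC) = 9538 Ω
X = 8509 − 9538 = -1029 Ω

-1029 Ω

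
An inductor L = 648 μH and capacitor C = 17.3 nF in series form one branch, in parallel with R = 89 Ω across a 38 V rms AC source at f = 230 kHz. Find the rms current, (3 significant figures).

429 mA

ω = 2πf = 1.445e+06 rad/s
X_L = ωL = 936 Ω
X_C = 1/(ωC) = 40.0 Ω
Branch 1: Z₁ = R = 89.0 Ω
Branch 2 (series LC): Z₂ = j(X_L − X_C) = j896 Ω
Parallel: Z = Z₁Z₂/(Z₁+Z₂), |Z| = 88.6 Ω, ∠Z = 5.67°
I = V/|Z| = 38/88.6 = 429 mA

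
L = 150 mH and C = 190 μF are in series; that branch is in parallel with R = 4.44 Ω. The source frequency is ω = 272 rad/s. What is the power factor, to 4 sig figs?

X_L = ωL = 40.80 Ω
X_C = 1/(ωC) = 19.35 Ω
Branch 1: Z₁ = R = 4.440 Ω
Branch 2 (series LC): Z₂ = j(X_L − X_C) = j21.45 Ω
Parallel: Z = Z₁Z₂/(Z₁+Z₂), |Z| = 4.348 Ω, ∠Z = 11.69°
cos φ = cos(11.69°) = 0.9792

0.9792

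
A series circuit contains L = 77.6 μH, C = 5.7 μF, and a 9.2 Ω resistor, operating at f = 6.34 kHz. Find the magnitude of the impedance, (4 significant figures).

9.293 Ω

ω = 2πf = 39840 rad/s
X_L = ωL = 3.091 Ω
X_C = 1/(ωC) = 4.404 Ω
Net reactance X = X_L − X_C = -1.313 Ω
Z = 9.200 − j1.313 Ω
|Z| = √(9.200² + 1.313²) = 9.293 Ω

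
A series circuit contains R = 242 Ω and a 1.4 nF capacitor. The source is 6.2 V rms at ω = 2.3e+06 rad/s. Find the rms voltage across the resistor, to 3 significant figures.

3.81 V

X_C = 1/(ωC) = 311 Ω
Z = 242 − j311 Ω
|Z| = √(242² + 311²) = 394 Ω
I = V/|Z| = 15.7 mA
V_R = I·|Z_R| = 0.0157 × 242 = 3.81 V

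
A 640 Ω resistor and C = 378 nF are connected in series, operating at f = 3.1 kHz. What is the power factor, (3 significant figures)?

0.978

ω = 2πf = 19480 rad/s
X_C = 1/(ωC) = 136 Ω
Z = 640 − j136 Ω
|Z| = √(640² + 136²) = 654 Ω
∠Z = arctan(-136/640) = -12.0°
cos φ = cos(-12.0°) = 0.978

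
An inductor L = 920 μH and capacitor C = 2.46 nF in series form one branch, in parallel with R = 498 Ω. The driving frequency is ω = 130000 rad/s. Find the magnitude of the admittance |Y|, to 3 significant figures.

X_L = ωL = 120 Ω
X_C = 1/(ωC) = 3130 Ω
Branch 1: Z₁ = R = 498 Ω
Branch 2 (series LC): Z₂ = j(X_L − X_C) = −j3010 Ω
Parallel: Z = Z₁Z₂/(Z₁+Z₂), |Z| = 491 Ω, ∠Z = -9.40°
|Y| = 1/|Z| = 2.04 mS

2.04 mS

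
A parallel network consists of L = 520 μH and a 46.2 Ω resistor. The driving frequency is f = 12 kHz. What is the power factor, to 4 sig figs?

0.6470

ω = 2πf = 75400 rad/s
X_L = ωL = 39.21 Ω
Parallel: admittances add. Y = 1/R + 1/(jωL)
Y = (0.02165 − j0.02551) S
|Y| = 0.03345 S → |Z| = 1/|Y| = 29.89 Ω, ∠Z = −∠Y = 49.68°
cos φ = cos(49.68°) = 0.6470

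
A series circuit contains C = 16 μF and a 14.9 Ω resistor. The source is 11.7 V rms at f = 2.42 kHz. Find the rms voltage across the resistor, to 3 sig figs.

ω = 2πf = 15210 rad/s
X_C = 1/(ωC) = 4.11 Ω
Z = 14.9 − j4.11 Ω
|Z| = √(14.9² + 4.11²) = 15.5 Ω
I = V/|Z| = 757 mA
V_R = I·|Z_R| = 0.757 × 14.9 = 11.3 V

11.3 V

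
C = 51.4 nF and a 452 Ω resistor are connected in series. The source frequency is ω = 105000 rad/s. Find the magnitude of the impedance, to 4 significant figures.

X_C = 1/(ωC) = 185.3 Ω
Z = 452.0 − j185.3 Ω
|Z| = √(452.0² + 185.3²) = 488.5 Ω

488.5 Ω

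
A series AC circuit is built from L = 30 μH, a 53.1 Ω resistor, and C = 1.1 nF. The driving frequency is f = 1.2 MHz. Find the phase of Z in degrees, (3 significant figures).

ω = 2πf = 7.54e+06 rad/s
X_L = ωL = 226 Ω
X_C = 1/(ωC) = 121 Ω
Net reactance X = X_L − X_C = 106 Ω
Z = 53.1 + j106 Ω
|Z| = √(53.1² + 106²) = 118 Ω
∠Z = arctan(106/53.1) = 63.3°

63.3°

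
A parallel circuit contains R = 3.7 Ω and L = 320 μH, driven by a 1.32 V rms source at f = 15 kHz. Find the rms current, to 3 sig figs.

ω = 2πf = 94250 rad/s
X_L = ωL = 30.2 Ω
Parallel: admittances add. Y = 1/R + 1/(jωL)
Y = (0.270 − j0.0332) S
|Y| = 0.272 S → |Z| = 1/|Y| = 3.67 Ω, ∠Z = −∠Y = 6.99°
I = V/|Z| = 1.32/3.67 = 359 mA

359 mA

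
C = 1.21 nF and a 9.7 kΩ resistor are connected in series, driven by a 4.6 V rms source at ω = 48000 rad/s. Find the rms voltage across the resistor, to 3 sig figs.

2.26 V

X_C = 1/(ωC) = 17200 Ω
Z = 9700 − j17200 Ω
|Z| = √(9700² + 17200²) = 19800 Ω
I = V/|Z| = 233 μA
V_R = I·|Z_R| = 0.000233 × 9700 = 2.26 V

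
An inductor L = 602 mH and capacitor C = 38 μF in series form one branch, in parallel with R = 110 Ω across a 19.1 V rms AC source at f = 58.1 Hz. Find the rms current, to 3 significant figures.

ω = 2πf = 365.1 rad/s
X_L = ωL = 220 Ω
X_C = 1/(ωC) = 72.1 Ω
Branch 1: Z₁ = R = 110 Ω
Branch 2 (series LC): Z₂ = j(X_L − X_C) = j148 Ω
Parallel: Z = Z₁Z₂/(Z₁+Z₂), |Z| = 88.2 Ω, ∠Z = 36.7°
I = V/|Z| = 19.1/88.2 = 217 mA

217 mA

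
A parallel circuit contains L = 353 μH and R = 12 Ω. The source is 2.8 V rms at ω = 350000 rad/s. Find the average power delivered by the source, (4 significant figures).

653.3 mW

X_L = ωL = 123.6 Ω
Parallel: admittances add. Y = 1/R + 1/(jωL)
Y = (0.08333 − j0.008094) S
|Y| = 0.08373 S → |Z| = 1/|Y| = 11.94 Ω, ∠Z = −∠Y = 5.548°
I = V/|Z| = 234.4 mA
P = VI cos φ = 2.8 × 0.2344 × cos(5.548°) = 653.3 mW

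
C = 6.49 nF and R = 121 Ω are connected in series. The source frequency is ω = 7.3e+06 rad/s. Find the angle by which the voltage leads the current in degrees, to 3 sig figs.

-9.90°

X_C = 1/(ωC) = 21.1 Ω
Z = 121 − j21.1 Ω
|Z| = √(121² + 21.1²) = 123 Ω
∠Z = arctan(-21.1/121) = -9.90°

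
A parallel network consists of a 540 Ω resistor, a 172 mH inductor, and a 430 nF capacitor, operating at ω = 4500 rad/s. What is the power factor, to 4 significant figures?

0.9447

X_L = ωL = 774.0 Ω
X_C = 1/(ωC) = 516.8 Ω
Parallel: admittances add. Y = 1/R + 1/(jωL) + jωC
Y = (0.001852 + j0.0006430) S
|Y| = 0.001960 S → |Z| = 1/|Y| = 510.1 Ω, ∠Z = −∠Y = -19.15°
cos φ = cos(-19.15°) = 0.9447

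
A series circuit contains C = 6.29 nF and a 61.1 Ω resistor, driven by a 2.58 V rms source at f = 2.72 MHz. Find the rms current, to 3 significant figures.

ω = 2πf = 1.709e+07 rad/s
X_C = 1/(ωC) = 9.30 Ω
Z = 61.1 − j9.30 Ω
|Z| = √(61.1² + 9.30²) = 61.8 Ω
I = V/|Z| = 2.58/61.8 = 41.7 mA

41.7 mA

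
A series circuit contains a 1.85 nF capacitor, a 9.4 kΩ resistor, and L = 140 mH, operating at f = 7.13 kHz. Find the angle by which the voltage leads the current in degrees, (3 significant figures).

-31.6°

ω = 2πf = 44800 rad/s
X_L = ωL = 6270 Ω
X_C = 1/(ωC) = 12100 Ω
Net reactance X = X_L − X_C = -5790 Ω
Z = 9400 − j5790 Ω
|Z| = √(9400² + 5790²) = 11000 Ω
∠Z = arctan(-5790/9400) = -31.6°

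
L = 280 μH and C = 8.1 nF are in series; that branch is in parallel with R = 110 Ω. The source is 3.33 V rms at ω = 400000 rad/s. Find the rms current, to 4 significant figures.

34.69 mA

X_L = ωL = 112.0 Ω
X_C = 1/(ωC) = 308.6 Ω
Branch 1: Z₁ = R = 110.0 Ω
Branch 2 (series LC): Z₂ = j(X_L − X_C) = −j196.6 Ω
Parallel: Z = Z₁Z₂/(Z₁+Z₂), |Z| = 96.00 Ω, ∠Z = -29.22°
I = V/|Z| = 3.33/96.00 = 34.69 mA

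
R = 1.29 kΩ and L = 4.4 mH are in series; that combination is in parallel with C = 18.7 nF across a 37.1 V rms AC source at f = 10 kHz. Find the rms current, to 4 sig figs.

46.66 mA

ω = 2πf = 62830 rad/s
X_L = ωL = 276.5 Ω
X_C = 1/(ωC) = 851.1 Ω
Branch 1 (R+jX_L): Z₁ = 1290 + j276.5 Ω, |Z₁| = 1319 Ω
Branch 2 (−jX_C): Z₂ = −j851.1 Ω
Parallel: Z = Z₁Z₂/(Z₁+Z₂), |Z| = 795.1 Ω, ∠Z = -53.89°
I = V/|Z| = 37.1/795.1 = 46.66 mA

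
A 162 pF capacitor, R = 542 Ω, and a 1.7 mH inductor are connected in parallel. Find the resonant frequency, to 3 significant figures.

ω₀ = 1/√(LC) = 1/√(0.0017 × 1.62e-10) = 1.906e+06 rad/s
f₀ = ω₀/(2π) = 303 kHz

303 kHz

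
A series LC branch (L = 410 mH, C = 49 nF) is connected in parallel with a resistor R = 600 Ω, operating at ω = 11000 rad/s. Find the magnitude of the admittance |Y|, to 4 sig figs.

1.709 mS

X_L = ωL = 4510 Ω
X_C = 1/(ωC) = 1855 Ω
Branch 1: Z₁ = R = 600.0 Ω
Branch 2 (series LC): Z₂ = j(X_L − X_C) = j2655 Ω
Parallel: Z = Z₁Z₂/(Z₁+Z₂), |Z| = 585.2 Ω, ∠Z = 12.74°
|Y| = 1/|Z| = 1.709 mS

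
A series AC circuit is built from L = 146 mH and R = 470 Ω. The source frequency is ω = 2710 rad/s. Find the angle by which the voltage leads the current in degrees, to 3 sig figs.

X_L = ωL = 396 Ω
Z = 470 + j396 Ω
|Z| = √(470² + 396²) = 614 Ω
∠Z = arctan(396/470) = 40.1°

40.1°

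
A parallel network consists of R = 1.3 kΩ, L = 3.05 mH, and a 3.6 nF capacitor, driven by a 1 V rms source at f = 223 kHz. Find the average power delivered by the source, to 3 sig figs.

769 μW

ω = 2πf = 1.401e+06 rad/s
X_L = ωL = 4270 Ω
X_C = 1/(ωC) = 198 Ω
Parallel: admittances add. Y = 1/R + 1/(jωL) + jωC
Y = (0.000769 + j0.00481) S
|Y| = 0.00487 S → |Z| = 1/|Y| = 205 Ω, ∠Z = −∠Y = -80.9°
I = V/|Z| = 4.87 mA
P = VI cos φ = 1 × 0.00487 × cos(-80.9°) = 769 μW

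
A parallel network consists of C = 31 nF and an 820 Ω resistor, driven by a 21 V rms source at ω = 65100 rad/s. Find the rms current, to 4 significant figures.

X_C = 1/(ωC) = 495.5 Ω
Parallel: admittances add. Y = 1/R + jωC
Y = (0.001220 + j0.002018) S
|Y| = 0.002358 S → |Z| = 1/|Y| = 424.1 Ω, ∠Z = −∠Y = -58.86°
I = V/|Z| = 21/424.1 = 49.52 mA

49.52 mA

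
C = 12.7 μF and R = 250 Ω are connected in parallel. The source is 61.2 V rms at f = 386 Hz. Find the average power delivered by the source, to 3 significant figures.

ω = 2πf = 2425 rad/s
X_C = 1/(ωC) = 32.5 Ω
Parallel: admittances add. Y = 1/R + jωC
Y = (0.00400 + j0.0308) S
|Y| = 0.0311 S → |Z| = 1/|Y| = 32.2 Ω, ∠Z = −∠Y = -82.6°
I = V/|Z| = 1.90 A
P = VI cos φ = 61.2 × 1.90 × cos(-82.6°) = 15.0 W

15.0 W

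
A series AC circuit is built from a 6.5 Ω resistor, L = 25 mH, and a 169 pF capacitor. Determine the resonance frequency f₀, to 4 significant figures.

77.43 kHz

ω₀ = 1/√(LC) = 1/√(0.025 × 1.69e-10) = 486500 rad/s
f₀ = ω₀/(2π) = 77.43 kHz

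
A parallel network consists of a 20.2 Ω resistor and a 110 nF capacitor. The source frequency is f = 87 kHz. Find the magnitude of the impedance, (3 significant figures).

ω = 2πf = 546600 rad/s
X_C = 1/(ωC) = 16.6 Ω
Parallel: admittances add. Y = 1/R + jωC
Y = (0.0495 + j0.0601) S
|Y| = 0.0779 S → |Z| = 1/|Y| = 12.8 Ω, ∠Z = −∠Y = -50.5°

12.8 Ω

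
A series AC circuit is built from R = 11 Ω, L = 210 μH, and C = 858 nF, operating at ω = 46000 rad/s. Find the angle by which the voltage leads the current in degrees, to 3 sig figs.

X_L = ωL = 9.66 Ω
X_C = 1/(ωC) = 25.3 Ω
Net reactance X = X_L − X_C = -15.7 Ω
Z = 11.0 − j15.7 Ω
|Z| = √(11.0² + 15.7²) = 19.2 Ω
∠Z = arctan(-15.7/11.0) = -54.9°

-54.9°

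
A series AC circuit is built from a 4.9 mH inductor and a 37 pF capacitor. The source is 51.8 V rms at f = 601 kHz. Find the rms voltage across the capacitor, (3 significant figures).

32.7 V

ω = 2πf = 3.776e+06 rad/s
X_L = ωL = 18500 Ω
X_C = 1/(ωC) = 7160 Ω
Net reactance X = X_L − X_C = 11300 Ω
Z = j11300 Ω
|Z| = √(0² + 11300²) = 11300 Ω
I = V/|Z| = 4.57 mA
V_C = I·|Z_C| = 0.00457 × 7160 = 32.7 V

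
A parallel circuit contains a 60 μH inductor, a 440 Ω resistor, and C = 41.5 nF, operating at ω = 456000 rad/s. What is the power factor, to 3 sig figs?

X_L = ωL = 27.4 Ω
X_C = 1/(ωC) = 52.8 Ω
Parallel: admittances add. Y = 1/R + 1/(jωL) + jωC
Y = (0.00227 − j0.0176) S
|Y| = 0.0178 S → |Z| = 1/|Y| = 56.3 Ω, ∠Z = −∠Y = 82.7°
cos φ = cos(82.7°) = 0.128

0.128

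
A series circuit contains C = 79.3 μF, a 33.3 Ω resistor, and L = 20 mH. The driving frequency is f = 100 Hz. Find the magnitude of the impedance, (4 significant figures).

34.13 Ω

ω = 2πf = 628.3 rad/s
X_L = ωL = 12.57 Ω
X_C = 1/(ωC) = 20.07 Ω
Net reactance X = X_L − X_C = -7.504 Ω
Z = 33.30 − j7.504 Ω
|Z| = √(33.30² + 7.504²) = 34.13 Ω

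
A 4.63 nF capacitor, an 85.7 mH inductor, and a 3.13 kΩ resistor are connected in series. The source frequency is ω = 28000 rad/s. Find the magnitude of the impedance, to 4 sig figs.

X_L = ωL = 2400 Ω
X_C = 1/(ωC) = 7714 Ω
Net reactance X = X_L − X_C = -5314 Ω
Z = 3130 − j5314 Ω
|Z| = √(3130² + 5314²) = 6167 Ω

6167 Ω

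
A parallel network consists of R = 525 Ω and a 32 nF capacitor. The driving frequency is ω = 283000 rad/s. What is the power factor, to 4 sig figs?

0.2058

X_C = 1/(ωC) = 110.4 Ω
Parallel: admittances add. Y = 1/R + jωC
Y = (0.001905 + j0.009056) S
|Y| = 0.009254 S → |Z| = 1/|Y| = 108.1 Ω, ∠Z = −∠Y = -78.12°
cos φ = cos(-78.12°) = 0.2058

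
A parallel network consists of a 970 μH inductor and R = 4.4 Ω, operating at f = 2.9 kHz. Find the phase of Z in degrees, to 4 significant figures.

13.98°

ω = 2πf = 18220 rad/s
X_L = ωL = 17.67 Ω
Parallel: admittances add. Y = 1/R + 1/(jωL)
Y = (0.2273 − j0.05658) S
|Y| = 0.2342 S → |Z| = 1/|Y| = 4.270 Ω, ∠Z = −∠Y = 13.98°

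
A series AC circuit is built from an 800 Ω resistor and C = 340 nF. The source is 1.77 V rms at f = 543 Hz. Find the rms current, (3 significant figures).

ω = 2πf = 3412 rad/s
X_C = 1/(ωC) = 862 Ω
Z = 800 − j862 Ω
|Z| = √(800² + 862²) = 1180 Ω
I = V/|Z| = 1.77/1180 = 1.51 mA

1.51 mA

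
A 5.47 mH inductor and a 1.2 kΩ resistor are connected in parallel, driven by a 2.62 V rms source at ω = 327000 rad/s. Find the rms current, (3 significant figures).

X_L = ωL = 1790 Ω
Parallel: admittances add. Y = 1/R + 1/(jωL)
Y = (0.000833 − j0.000559) S
|Y| = 0.00100 S → |Z| = 1/|Y| = 997 Ω, ∠Z = −∠Y = 33.9°
I = V/|Z| = 2.62/997 = 2.63 mA

2.63 mA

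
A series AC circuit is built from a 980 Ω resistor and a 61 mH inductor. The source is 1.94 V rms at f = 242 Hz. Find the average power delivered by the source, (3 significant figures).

ω = 2πf = 1521 rad/s
X_L = ωL = 92.8 Ω
Z = 980 + j92.8 Ω
|Z| = √(980² + 92.8²) = 984 Ω
∠Z = arctan(92.8/980) = 5.41°
I = V/|Z| = 1.97 mA
P = VI cos φ = 1.94 × 0.00197 × cos(5.41°) = 3.81 mW

3.81 mW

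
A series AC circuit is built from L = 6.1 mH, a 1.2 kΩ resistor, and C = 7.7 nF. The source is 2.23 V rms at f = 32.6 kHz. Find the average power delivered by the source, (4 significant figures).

ω = 2πf = 204800 rad/s
X_L = ωL = 1249 Ω
X_C = 1/(ωC) = 634.0 Ω
Net reactance X = X_L − X_C = 615.4 Ω
Z = 1200 + j615.4 Ω
|Z| = √(1200² + 615.4²) = 1349 Ω
∠Z = arctan(615.4/1200) = 27.15°
I = V/|Z| = 1.654 mA
P = VI cos φ = 2.23 × 0.001654 × cos(27.15°) = 3.281 mW

3.281 mW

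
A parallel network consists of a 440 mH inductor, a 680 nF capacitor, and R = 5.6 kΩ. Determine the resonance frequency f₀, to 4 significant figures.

291.0 Hz

ω₀ = 1/√(LC) = 1/√(0.44 × 6.8e-07) = 1828 rad/s
f₀ = ω₀/(2π) = 291.0 Hz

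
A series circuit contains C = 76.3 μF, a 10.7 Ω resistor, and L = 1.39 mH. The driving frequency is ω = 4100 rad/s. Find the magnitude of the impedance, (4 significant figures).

X_L = ωL = 5.699 Ω
X_C = 1/(ωC) = 3.197 Ω
Net reactance X = X_L − X_C = 2.502 Ω
Z = 10.70 + j2.502 Ω
|Z| = √(10.70² + 2.502²) = 10.99 Ω

10.99 Ω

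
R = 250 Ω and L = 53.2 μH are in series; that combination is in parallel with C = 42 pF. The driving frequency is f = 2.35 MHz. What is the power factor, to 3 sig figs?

0.566

ω = 2πf = 1.477e+07 rad/s
X_L = ωL = 786 Ω
X_C = 1/(ωC) = 1610 Ω
Branch 1 (R+jX_L): Z₁ = 250 + j786 Ω, |Z₁| = 824 Ω
Branch 2 (−jX_C): Z₂ = −j1610 Ω
Parallel: Z = Z₁Z₂/(Z₁+Z₂), |Z| = 1540 Ω, ∠Z = 55.5°
cos φ = cos(55.5°) = 0.566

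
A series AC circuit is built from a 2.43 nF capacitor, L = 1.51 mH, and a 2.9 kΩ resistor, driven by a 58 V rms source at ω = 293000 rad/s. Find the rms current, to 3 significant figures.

19.0 mA

X_L = ωL = 442 Ω
X_C = 1/(ωC) = 1400 Ω
Net reactance X = X_L − X_C = -962 Ω
Z = 2900 − j962 Ω
|Z| = √(2900² + 962²) = 3060 Ω
I = V/|Z| = 58/3060 = 19.0 mA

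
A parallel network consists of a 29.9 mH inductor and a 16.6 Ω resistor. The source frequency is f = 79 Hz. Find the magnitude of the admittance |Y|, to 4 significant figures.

ω = 2πf = 496.4 rad/s
X_L = ωL = 14.84 Ω
Parallel: admittances add. Y = 1/R + 1/(jωL)
Y = (0.06024 − j0.06738) S
|Y| = 0.09038 S → |Z| = 1/|Y| = 11.06 Ω, ∠Z = −∠Y = 48.20°

90.38 mS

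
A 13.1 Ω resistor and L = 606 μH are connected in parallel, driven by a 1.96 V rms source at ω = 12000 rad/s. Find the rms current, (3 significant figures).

X_L = ωL = 7.27 Ω
Parallel: admittances add. Y = 1/R + 1/(jωL)
Y = (0.0763 − j0.138) S
|Y| = 0.157 S → |Z| = 1/|Y| = 6.36 Ω, ∠Z = −∠Y = 61.0°
I = V/|Z| = 1.96/6.36 = 308 mA

308 mA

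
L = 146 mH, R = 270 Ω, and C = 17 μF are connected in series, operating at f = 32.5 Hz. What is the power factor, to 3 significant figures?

0.723

ω = 2πf = 204.2 rad/s
X_L = ωL = 29.8 Ω
X_C = 1/(ωC) = 288 Ω
Net reactance X = X_L − X_C = -258 Ω
Z = 270 − j258 Ω
|Z| = √(270² + 258²) = 374 Ω
∠Z = arctan(-258/270) = -43.7°
cos φ = cos(-43.7°) = 0.723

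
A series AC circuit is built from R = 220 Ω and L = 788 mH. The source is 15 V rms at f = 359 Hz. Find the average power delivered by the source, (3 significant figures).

ω = 2πf = 2256 rad/s
X_L = ωL = 1780 Ω
Z = 220 + j1780 Ω
|Z| = √(220² + 1780²) = 1790 Ω
∠Z = arctan(1780/220) = 82.9°
I = V/|Z| = 8.38 mA
P = VI cos φ = 15 × 0.00838 × cos(82.9°) = 15.4 mW

15.4 mW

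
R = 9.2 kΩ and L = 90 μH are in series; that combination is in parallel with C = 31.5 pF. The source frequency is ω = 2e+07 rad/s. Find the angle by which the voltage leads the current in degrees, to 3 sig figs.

-80.3°

X_L = ωL = 1800 Ω
X_C = 1/(ωC) = 1590 Ω
Branch 1 (R+jX_L): Z₁ = 9200 + j1800 Ω, |Z₁| = 9370 Ω
Branch 2 (−jX_C): Z₂ = −j1590 Ω
Parallel: Z = Z₁Z₂/(Z₁+Z₂), |Z| = 1620 Ω, ∠Z = -80.3°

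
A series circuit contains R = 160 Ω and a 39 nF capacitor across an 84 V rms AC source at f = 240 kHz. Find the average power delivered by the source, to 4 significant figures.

ω = 2πf = 1.508e+06 rad/s
X_C = 1/(ωC) = 17.00 Ω
Z = 160.0 − j17.00 Ω
|Z| = √(160.0² + 17.00²) = 160.9 Ω
∠Z = arctan(-17.00/160.0) = -6.066°
I = V/|Z| = 522.1 mA
P = VI cos φ = 84 × 0.5221 × cos(-6.066°) = 43.61 W

43.61 W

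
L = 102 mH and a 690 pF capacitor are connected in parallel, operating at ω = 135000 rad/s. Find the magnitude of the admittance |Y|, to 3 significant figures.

20.5 μS

X_L = ωL = 13800 Ω
X_C = 1/(ωC) = 10700 Ω
Parallel: admittances add. Y = 1/(jωL) + jωC
Y = (0 + j2.05e-05) S
|Y| = 2.05e-05 S → |Z| = 1/|Y| = 48700 Ω, ∠Z = −∠Y = -90.0°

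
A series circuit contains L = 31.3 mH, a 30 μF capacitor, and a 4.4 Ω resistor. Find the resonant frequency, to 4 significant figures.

ω₀ = 1/√(LC) = 1/√(0.0313 × 3e-05) = 1032 rad/s
f₀ = ω₀/(2π) = 164.2 Hz

164.2 Hz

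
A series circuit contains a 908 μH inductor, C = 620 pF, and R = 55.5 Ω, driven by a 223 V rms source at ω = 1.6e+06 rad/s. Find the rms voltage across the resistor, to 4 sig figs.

X_L = ωL = 1453 Ω
X_C = 1/(ωC) = 1008 Ω
Net reactance X = X_L − X_C = 444.7 Ω
Z = 55.50 + j444.7 Ω
|Z| = √(55.50² + 444.7²) = 448.2 Ω
I = V/|Z| = 497.6 mA
V_R = I·|Z_R| = 0.4976 × 55.50 = 27.61 V

27.61 V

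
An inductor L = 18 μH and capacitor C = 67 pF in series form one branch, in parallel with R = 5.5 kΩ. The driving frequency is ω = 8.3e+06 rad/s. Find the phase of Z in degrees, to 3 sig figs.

-73.3°

X_L = ωL = 149 Ω
X_C = 1/(ωC) = 1800 Ω
Branch 1: Z₁ = R = 5500 Ω
Branch 2 (series LC): Z₂ = j(X_L − X_C) = −j1650 Ω
Parallel: Z = Z₁Z₂/(Z₁+Z₂), |Z| = 1580 Ω, ∠Z = -73.3°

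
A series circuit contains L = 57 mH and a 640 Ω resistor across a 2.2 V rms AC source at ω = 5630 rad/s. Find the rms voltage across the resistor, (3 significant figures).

1.97 V

X_L = ωL = 321 Ω
Z = 640 + j321 Ω
|Z| = √(640² + 321²) = 716 Ω
I = V/|Z| = 3.07 mA
V_R = I·|Z_R| = 0.00307 × 640 = 1.97 V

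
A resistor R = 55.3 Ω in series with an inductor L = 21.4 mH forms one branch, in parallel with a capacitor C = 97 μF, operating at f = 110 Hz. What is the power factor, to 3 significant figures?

ω = 2πf = 691.2 rad/s
X_L = ωL = 14.8 Ω
X_C = 1/(ωC) = 14.9 Ω
Branch 1 (R+jX_L): Z₁ = 55.3 + j14.8 Ω, |Z₁| = 57.2 Ω
Branch 2 (−jX_C): Z₂ = −j14.9 Ω
Parallel: Z = Z₁Z₂/(Z₁+Z₂), |Z| = 15.4 Ω, ∠Z = -74.9°
cos φ = cos(-74.9°) = 0.261

0.261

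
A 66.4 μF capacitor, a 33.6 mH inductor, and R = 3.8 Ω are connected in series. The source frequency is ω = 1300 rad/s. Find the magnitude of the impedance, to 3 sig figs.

32.3 Ω

X_L = ωL = 43.7 Ω
X_C = 1/(ωC) = 11.6 Ω
Net reactance X = X_L − X_C = 32.1 Ω
Z = 3.80 + j32.1 Ω
|Z| = √(3.80² + 32.1²) = 32.3 Ω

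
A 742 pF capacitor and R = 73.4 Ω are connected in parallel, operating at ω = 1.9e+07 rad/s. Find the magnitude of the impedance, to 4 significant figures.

51.01 Ω

X_C = 1/(ωC) = 70.93 Ω
Parallel: admittances add. Y = 1/R + jωC
Y = (0.01362 + j0.01410) S
|Y| = 0.01961 S → |Z| = 1/|Y| = 51.01 Ω, ∠Z = −∠Y = -45.98°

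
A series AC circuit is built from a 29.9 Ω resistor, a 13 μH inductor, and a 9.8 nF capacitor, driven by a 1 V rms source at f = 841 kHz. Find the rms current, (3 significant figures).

ω = 2πf = 5.284e+06 rad/s
X_L = ωL = 68.7 Ω
X_C = 1/(ωC) = 19.3 Ω
Net reactance X = X_L − X_C = 49.4 Ω
Z = 29.9 + j49.4 Ω
|Z| = √(29.9² + 49.4²) = 57.7 Ω
I = V/|Z| = 1/57.7 = 17.3 mA

17.3 mA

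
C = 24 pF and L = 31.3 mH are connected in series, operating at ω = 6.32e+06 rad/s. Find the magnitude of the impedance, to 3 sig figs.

X_L = ωL = 198000 Ω
X_C = 1/(ωC) = 6590 Ω
Net reactance X = X_L − X_C = 191000 Ω
Z = j191000 Ω
|Z| = √(0² + 191000²) = 191000 Ω

191000 Ω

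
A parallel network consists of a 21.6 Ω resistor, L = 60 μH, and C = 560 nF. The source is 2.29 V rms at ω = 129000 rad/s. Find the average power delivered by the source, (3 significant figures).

X_L = ωL = 7.74 Ω
X_C = 1/(ωC) = 13.8 Ω
Parallel: admittances add. Y = 1/R + 1/(jωL) + jωC
Y = (0.0463 − j0.0570) S
|Y| = 0.0734 S → |Z| = 1/|Y| = 13.6 Ω, ∠Z = −∠Y = 50.9°
I = V/|Z| = 168 mA
P = VI cos φ = 2.29 × 0.168 × cos(50.9°) = 243 mW

243 mW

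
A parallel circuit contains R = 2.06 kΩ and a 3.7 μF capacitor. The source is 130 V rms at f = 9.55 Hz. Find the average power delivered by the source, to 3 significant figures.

ω = 2πf = 60.00 rad/s
X_C = 1/(ωC) = 4500 Ω
Parallel: admittances add. Y = 1/R + jωC
Y = (0.000485 + j0.000222) S
|Y| = 0.000534 S → |Z| = 1/|Y| = 1870 Ω, ∠Z = −∠Y = -24.6°
I = V/|Z| = 69.4 mA
P = VI cos φ = 130 × 0.0694 × cos(-24.6°) = 8.20 W

8.20 W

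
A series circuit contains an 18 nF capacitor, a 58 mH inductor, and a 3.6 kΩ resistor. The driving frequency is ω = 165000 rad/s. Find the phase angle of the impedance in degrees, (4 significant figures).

68.70°

X_L = ωL = 9570 Ω
X_C = 1/(ωC) = 336.7 Ω
Net reactance X = X_L − X_C = 9233 Ω
Z = 3600 + j9233 Ω
|Z| = √(3600² + 9233²) = 9910 Ω
∠Z = arctan(9233/3600) = 68.70°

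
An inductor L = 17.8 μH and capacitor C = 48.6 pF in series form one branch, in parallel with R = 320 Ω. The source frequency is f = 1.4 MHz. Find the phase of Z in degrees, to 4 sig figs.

ω = 2πf = 8.796e+06 rad/s
X_L = ωL = 156.6 Ω
X_C = 1/(ωC) = 2339 Ω
Branch 1: Z₁ = R = 320.0 Ω
Branch 2 (series LC): Z₂ = j(X_L − X_C) = −j2183 Ω
Parallel: Z = Z₁Z₂/(Z₁+Z₂), |Z| = 316.6 Ω, ∠Z = -8.341°

-8.341°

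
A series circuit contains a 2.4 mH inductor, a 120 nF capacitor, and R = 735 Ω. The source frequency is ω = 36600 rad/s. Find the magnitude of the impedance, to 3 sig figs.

X_L = ωL = 87.8 Ω
X_C = 1/(ωC) = 228 Ω
Net reactance X = X_L − X_C = -140 Ω
Z = 735 − j140 Ω
|Z| = √(735² + 140²) = 748 Ω

748 Ω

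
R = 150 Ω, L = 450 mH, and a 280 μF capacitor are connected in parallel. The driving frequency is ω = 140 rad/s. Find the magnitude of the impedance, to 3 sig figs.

41.2 Ω

X_L = ωL = 63.0 Ω
X_C = 1/(ωC) = 25.5 Ω
Parallel: admittances add. Y = 1/R + 1/(jωL) + jωC
Y = (0.00667 + j0.0233) S
|Y| = 0.0243 S → |Z| = 1/|Y| = 41.2 Ω, ∠Z = −∠Y = -74.1°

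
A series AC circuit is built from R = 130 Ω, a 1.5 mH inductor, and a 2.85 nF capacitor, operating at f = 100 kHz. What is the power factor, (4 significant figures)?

0.3206

ω = 2πf = 628300 rad/s
X_L = ωL = 942.5 Ω
X_C = 1/(ωC) = 558.4 Ω
Net reactance X = X_L − X_C = 384.0 Ω
Z = 130.0 + j384.0 Ω
|Z| = √(130.0² + 384.0²) = 405.4 Ω
∠Z = arctan(384.0/130.0) = 71.30°
cos φ = cos(71.30°) = 0.3206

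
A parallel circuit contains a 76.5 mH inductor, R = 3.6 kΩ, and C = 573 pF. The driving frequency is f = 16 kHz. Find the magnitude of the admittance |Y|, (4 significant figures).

ω = 2πf = 100500 rad/s
X_L = ωL = 7691 Ω
X_C = 1/(ωC) = 17360 Ω
Parallel: admittances add. Y = 1/R + 1/(jωL) + jωC
Y = (0.0002778 − j7.242e-05) S
|Y| = 0.0002871 S → |Z| = 1/|Y| = 3484 Ω, ∠Z = −∠Y = 14.61°

287.1 μS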